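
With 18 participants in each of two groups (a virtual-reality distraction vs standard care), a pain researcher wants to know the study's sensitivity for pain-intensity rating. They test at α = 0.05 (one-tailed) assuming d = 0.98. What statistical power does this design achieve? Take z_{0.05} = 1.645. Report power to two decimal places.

For two equal groups, power = Φ(d·√(n/2) − z_{α}).
d·√(n/2) = 0.98 × √(18/2) = 0.98 × 3.000 = 2.940.
z_β = 2.940 − 1.645 = 1.295.
Power = Φ(1.295) = 0.902.

power ≈ 0.90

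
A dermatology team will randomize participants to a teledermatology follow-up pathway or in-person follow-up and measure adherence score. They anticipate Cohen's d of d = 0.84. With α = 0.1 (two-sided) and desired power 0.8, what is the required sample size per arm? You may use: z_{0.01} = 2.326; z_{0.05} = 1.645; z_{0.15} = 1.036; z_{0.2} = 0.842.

For two independent groups with equal n: n = 2·((z_{α/2} + z_β) / d)².
z_{α/2} + z_β = 1.645 + 0.842 = 2.487.
n = 2 × (2.487 / 0.84)² = 2 × 2.961² = 2 × 8.77 = 17.5.
Round up to the next whole participant.

n = 18 per group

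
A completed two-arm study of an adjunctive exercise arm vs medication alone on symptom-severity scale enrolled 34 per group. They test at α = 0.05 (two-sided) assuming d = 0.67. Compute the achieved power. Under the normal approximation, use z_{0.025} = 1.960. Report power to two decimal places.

power ≈ 0.79

For two equal groups, power = Φ(d·√(n/2) − z_{α/2}).
d·√(n/2) = 0.67 × √(34/2) = 0.67 × 4.123 = 2.762.
z_β = 2.762 − 1.960 = 0.802.
Power = Φ(0.802) = 0.789.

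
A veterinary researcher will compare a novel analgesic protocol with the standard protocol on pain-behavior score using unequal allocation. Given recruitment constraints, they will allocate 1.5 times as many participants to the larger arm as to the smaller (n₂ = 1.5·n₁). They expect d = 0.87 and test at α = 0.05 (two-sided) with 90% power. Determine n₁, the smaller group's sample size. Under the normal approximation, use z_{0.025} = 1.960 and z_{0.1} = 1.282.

With allocation ratio k = n₂/n₁ = 1.5, Var(x̄₁−x̄₂) = σ²(1/n₁ + 1/(k·n₁)) = σ²·(k+1)/(k·n₁).
So n₁ = (1 + 1/k)·((z_{α/2} + z_β)/d)² = 1.667 × (3.242/0.87)².
n₁ = 1.667 × 13.89 = 23.1.
Round up: n₁ = 24, giving n₂ = 1.5 × 24 = 36.

n₁ = 24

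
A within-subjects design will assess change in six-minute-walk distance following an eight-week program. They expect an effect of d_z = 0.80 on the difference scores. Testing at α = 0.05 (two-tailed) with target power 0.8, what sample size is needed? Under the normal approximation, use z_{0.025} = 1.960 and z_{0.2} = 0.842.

For a paired (one-sample on differences) test: n = ((z_{α/2} + z_β) / d)².
z_{α/2} + z_β = 1.960 + 0.842 = 2.802.
n = (2.802 / 0.80)² = 3.502² = 12.27.
Round up.

n = 13 pairs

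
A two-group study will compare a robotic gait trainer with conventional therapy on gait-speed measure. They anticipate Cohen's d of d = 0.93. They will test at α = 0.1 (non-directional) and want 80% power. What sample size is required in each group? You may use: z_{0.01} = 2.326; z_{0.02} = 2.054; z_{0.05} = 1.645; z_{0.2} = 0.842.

For two independent groups with equal n: n = 2·((z_{α/2} + z_β) / d)².
z_{α/2} + z_β = 1.645 + 0.842 = 2.487.
n = 2 × (2.487 / 0.93)² = 2 × 2.674² = 2 × 7.15 = 14.3.
Round up to the next whole participant.

n = 15 per group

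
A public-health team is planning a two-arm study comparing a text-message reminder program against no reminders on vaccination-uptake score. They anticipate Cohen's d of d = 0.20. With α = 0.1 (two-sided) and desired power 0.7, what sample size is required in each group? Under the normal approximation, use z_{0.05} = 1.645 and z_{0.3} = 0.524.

n = 236 per group

For two independent groups with equal n: n = 2·((z_{α/2} + z_β) / d)².
z_{α/2} + z_β = 1.645 + 0.524 = 2.169.
n = 2 × (2.169 / 0.20)² = 2 × 10.845² = 2 × 117.61 = 235.2.
Round up to the next whole participant.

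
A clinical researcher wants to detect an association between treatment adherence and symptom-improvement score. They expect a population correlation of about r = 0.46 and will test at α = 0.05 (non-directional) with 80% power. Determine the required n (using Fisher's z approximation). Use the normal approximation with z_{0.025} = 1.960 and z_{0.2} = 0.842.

n = 35

Fisher's z: C = ½·ln((1+r)/(1−r)) = ½·ln(2.7037) = 0.4973.
n = ((z_{α/2} + z_β)/C)² + 3.
(1.960 + 0.842) / 0.4973 = 2.802 / 0.4973 = 5.634.
n = 5.634² + 3 = 31.75 + 3 = 34.7.
Round up.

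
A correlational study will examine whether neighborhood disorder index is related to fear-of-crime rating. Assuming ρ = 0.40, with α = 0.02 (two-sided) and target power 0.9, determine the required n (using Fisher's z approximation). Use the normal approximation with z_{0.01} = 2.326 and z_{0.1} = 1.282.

n = 76

Fisher's z: C = ½·ln((1+r)/(1−r)) = ½·ln(2.3333) = 0.4236.
n = ((z_{α/2} + z_β)/C)² + 3.
(2.326 + 1.282) / 0.4236 = 3.608 / 0.4236 = 8.517.
n = 8.517² + 3 = 72.55 + 3 = 75.5.
Round up.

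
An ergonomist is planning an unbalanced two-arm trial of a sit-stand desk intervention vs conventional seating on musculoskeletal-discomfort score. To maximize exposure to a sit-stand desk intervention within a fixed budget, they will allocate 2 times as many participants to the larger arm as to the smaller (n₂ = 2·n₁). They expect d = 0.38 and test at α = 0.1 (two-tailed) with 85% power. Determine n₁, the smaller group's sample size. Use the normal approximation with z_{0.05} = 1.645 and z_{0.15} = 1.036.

With allocation ratio k = n₂/n₁ = 2, Var(x̄₁−x̄₂) = σ²(1/n₁ + 1/(k·n₁)) = σ²·(k+1)/(k·n₁).
So n₁ = (1 + 1/k)·((z_{α/2} + z_β)/d)² = 1.500 × (2.681/0.38)².
n₁ = 1.500 × 49.78 = 74.7.
Round up: n₁ = 75, giving n₂ = 2 × 75 = 150.

n₁ = 75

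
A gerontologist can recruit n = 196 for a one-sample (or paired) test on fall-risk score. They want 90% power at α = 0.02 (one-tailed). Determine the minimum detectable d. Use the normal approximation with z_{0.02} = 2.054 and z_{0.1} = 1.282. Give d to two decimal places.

For a single sample (or paired design) of n = 196: d_min = (z_{α} + z_β)/√n.
z-sum = 2.054 + 1.282 = 3.336.
d_min = 3.336 / √196 = 3.336 / 14.000 = 0.238.

d_min ≈ 0.24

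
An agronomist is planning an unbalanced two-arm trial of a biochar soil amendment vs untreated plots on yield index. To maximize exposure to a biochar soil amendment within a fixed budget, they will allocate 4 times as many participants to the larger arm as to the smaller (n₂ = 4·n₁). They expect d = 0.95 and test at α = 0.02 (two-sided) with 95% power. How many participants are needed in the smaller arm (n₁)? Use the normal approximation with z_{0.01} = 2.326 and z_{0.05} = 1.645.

With allocation ratio k = n₂/n₁ = 4, Var(x̄₁−x̄₂) = σ²(1/n₁ + 1/(k·n₁)) = σ²·(k+1)/(k·n₁).
So n₁ = (1 + 1/k)·((z_{α/2} + z_β)/d)² = 1.250 × (3.971/0.95)².
n₁ = 1.250 × 17.47 = 21.8.
Round up: n₁ = 22, giving n₂ = 4 × 22 = 88.

n₁ = 22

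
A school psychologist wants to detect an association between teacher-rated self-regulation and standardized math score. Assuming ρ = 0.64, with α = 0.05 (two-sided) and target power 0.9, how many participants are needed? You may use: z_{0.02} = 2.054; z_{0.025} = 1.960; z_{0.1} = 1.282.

n = 22

Fisher's z: C = ½·ln((1+r)/(1−r)) = ½·ln(4.5556) = 0.7582.
n = ((z_{α/2} + z_β)/C)² + 3.
(1.960 + 1.282) / 0.7582 = 3.242 / 0.7582 = 4.276.
n = 4.276² + 3 = 18.28 + 3 = 21.3.
Round up.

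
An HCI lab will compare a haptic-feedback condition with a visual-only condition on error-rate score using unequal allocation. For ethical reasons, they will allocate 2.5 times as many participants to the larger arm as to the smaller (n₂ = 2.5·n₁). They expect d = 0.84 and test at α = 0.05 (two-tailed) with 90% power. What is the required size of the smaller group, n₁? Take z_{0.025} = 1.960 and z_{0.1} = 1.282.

With allocation ratio k = n₂/n₁ = 2.5, Var(x̄₁−x̄₂) = σ²(1/n₁ + 1/(k·n₁)) = σ²·(k+1)/(k·n₁).
So n₁ = (1 + 1/k)·((z_{α/2} + z_β)/d)² = 1.400 × (3.242/0.84)².
n₁ = 1.400 × 14.90 = 20.9.
Round up: n₁ = 21, giving n₂ = ⌈2.5 × 21⌉ = ⌈52.5⌉ = 53.

n₁ = 21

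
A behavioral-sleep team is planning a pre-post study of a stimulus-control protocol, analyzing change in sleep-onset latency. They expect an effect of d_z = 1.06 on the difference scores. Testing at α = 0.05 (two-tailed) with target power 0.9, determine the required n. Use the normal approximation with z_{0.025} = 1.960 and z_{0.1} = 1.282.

n = 10 pairs

For a paired (one-sample on differences) test: n = ((z_{α/2} + z_β) / d)².
z_{α/2} + z_β = 1.960 + 1.282 = 3.242.
n = (3.242 / 1.06)² = 3.058² = 9.35.
Round up.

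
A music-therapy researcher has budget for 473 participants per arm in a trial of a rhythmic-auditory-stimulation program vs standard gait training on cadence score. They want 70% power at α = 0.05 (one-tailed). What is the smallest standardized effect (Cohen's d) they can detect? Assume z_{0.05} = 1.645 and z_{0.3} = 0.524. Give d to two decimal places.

d_min ≈ 0.14

For two independent groups of n = 473 each: d_min = (z_{α} + z_β)·√(2/n).
z-sum = 1.645 + 0.524 = 2.169.
d_min = 2.169 × √(2/473) = 2.169 × 0.0650 = 0.141.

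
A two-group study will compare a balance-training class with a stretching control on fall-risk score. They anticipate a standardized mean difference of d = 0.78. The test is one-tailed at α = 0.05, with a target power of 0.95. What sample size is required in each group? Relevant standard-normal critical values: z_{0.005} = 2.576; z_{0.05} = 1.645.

n = 36 per group

For two independent groups with equal n: n = 2·((z_{α} + z_β) / d)².
z_{α} + z_β = 1.645 + 1.645 = 3.290.
n = 2 × (3.290 / 0.78)² = 2 × 4.218² = 2 × 17.79 = 35.6.
Round up to the next whole participant.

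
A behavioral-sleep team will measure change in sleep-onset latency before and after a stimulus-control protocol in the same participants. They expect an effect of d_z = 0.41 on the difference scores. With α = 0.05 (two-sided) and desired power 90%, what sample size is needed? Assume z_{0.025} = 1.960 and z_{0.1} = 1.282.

For a paired (one-sample on differences) test: n = ((z_{α/2} + z_β) / d)².
z_{α/2} + z_β = 1.960 + 1.282 = 3.242.
n = (3.242 / 0.41)² = 7.907² = 62.53.
Round up.

n = 63 pairs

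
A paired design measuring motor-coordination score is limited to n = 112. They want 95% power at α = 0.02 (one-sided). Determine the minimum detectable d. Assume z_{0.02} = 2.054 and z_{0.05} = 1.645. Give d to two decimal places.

For a single sample (or paired design) of n = 112: d_min = (z_{α} + z_β)/√n.
z-sum = 2.054 + 1.645 = 3.699.
d_min = 3.699 / √112 = 3.699 / 10.583 = 0.350.

d_min ≈ 0.35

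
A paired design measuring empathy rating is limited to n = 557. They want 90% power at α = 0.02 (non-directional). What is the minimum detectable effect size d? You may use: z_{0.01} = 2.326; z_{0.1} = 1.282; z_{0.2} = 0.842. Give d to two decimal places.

d_min ≈ 0.15

For a single sample (or paired design) of n = 557: d_min = (z_{α/2} + z_β)/√n.
z-sum = 2.326 + 1.282 = 3.608.
d_min = 3.608 / √557 = 3.608 / 23.601 = 0.153.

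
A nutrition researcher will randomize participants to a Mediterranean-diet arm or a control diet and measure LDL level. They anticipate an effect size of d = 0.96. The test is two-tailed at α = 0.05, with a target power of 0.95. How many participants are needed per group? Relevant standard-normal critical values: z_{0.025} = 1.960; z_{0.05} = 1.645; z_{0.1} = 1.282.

n = 29 per group

For two independent groups with equal n: n = 2·((z_{α/2} + z_β) / d)².
z_{α/2} + z_β = 1.960 + 1.645 = 3.605.
n = 2 × (3.605 / 0.96)² = 2 × 3.755² = 2 × 14.10 = 28.2.
Round up to the next whole participant.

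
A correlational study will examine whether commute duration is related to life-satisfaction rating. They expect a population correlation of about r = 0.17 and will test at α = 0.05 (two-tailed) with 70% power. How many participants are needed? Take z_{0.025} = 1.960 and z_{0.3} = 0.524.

Fisher's z: C = ½·ln((1+r)/(1−r)) = ½·ln(1.4096) = 0.1717.
n = ((z_{α/2} + z_β)/C)² + 3.
(1.960 + 0.524) / 0.1717 = 2.484 / 0.1717 = 14.467.
n = 14.467² + 3 = 209.30 + 3 = 212.3.
Round up.

n = 213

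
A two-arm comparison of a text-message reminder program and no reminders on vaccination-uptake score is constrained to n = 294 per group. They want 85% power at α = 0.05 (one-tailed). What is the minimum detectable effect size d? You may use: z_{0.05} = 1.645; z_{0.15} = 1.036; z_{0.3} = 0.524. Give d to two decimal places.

For two independent groups of n = 294 each: d_min = (z_{α} + z_β)·√(2/n).
z-sum = 1.645 + 1.036 = 2.681.
d_min = 2.681 × √(2/294) = 2.681 × 0.0825 = 0.221.

d_min ≈ 0.22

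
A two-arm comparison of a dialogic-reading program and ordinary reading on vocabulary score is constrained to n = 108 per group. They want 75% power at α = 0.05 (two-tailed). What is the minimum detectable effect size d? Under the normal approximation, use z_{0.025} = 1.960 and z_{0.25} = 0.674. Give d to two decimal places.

d_min ≈ 0.36

For two independent groups of n = 108 each: d_min = (z_{α/2} + z_β)·√(2/n).
z-sum = 1.960 + 0.674 = 2.634.
d_min = 2.634 × √(2/108) = 2.634 × 0.1361 = 0.358.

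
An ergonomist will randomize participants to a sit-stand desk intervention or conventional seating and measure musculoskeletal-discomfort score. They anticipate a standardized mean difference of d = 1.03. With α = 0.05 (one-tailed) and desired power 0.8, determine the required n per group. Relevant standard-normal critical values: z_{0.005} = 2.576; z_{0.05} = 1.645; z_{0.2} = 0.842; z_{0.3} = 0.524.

n = 12 per group

For two independent groups with equal n: n = 2·((z_{α} + z_β) / d)².
z_{α} + z_β = 1.645 + 0.842 = 2.487.
n = 2 × (2.487 / 1.03)² = 2 × 2.415² = 2 × 5.83 = 11.7.
Round up to the next whole participant.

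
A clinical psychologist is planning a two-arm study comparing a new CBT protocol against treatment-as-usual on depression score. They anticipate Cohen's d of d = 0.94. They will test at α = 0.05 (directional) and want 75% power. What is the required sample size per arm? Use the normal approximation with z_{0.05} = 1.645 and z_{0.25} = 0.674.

n = 13 per group

For two independent groups with equal n: n = 2·((z_{α} + z_β) / d)².
z_{α} + z_β = 1.645 + 0.674 = 2.319.
n = 2 × (2.319 / 0.94)² = 2 × 2.467² = 2 × 6.09 = 12.2.
Round up to the next whole participant.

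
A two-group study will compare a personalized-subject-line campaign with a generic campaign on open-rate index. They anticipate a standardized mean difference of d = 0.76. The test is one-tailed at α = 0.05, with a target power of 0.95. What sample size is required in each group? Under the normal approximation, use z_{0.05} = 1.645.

For two independent groups with equal n: n = 2·((z_{α} + z_β) / d)².
z_{α} + z_β = 1.645 + 1.645 = 3.290.
n = 2 × (3.290 / 0.76)² = 2 × 4.329² = 2 × 18.74 = 37.5.
Round up to the next whole participant.

n = 38 per group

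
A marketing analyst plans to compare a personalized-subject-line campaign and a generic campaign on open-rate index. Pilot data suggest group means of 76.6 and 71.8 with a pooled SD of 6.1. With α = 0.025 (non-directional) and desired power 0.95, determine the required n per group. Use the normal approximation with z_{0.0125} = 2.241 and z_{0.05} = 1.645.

Cohen's d = |M₁ − M₂| / SD_pooled = |76.6 − 71.8| / 6.1 = 4.8 / 6.1 = 0.787.
For two independent groups with equal n: n = 2·((z_{α/2} + z_β) / d)².
z_{α/2} + z_β = 2.241 + 1.645 = 3.886.
n = 2 × (3.886 / 0.787)² = 2 × 4.938² = 2 × 24.38 = 48.8.
Round up to the next whole participant.

n = 49 per group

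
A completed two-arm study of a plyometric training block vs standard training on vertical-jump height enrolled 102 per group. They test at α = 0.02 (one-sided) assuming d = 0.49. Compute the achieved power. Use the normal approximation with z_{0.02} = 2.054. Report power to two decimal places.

For two equal groups, power = Φ(d·√(n/2) − z_{α}).
d·√(n/2) = 0.49 × √(102/2) = 0.49 × 7.141 = 3.499.
z_β = 3.499 − 2.054 = 1.445.
Power = Φ(1.445) = 0.926.

power ≈ 0.93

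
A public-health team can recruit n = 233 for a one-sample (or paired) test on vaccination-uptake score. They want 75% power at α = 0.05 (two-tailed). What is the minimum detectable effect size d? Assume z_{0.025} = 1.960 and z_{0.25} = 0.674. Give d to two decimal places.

d_min ≈ 0.17

For a single sample (or paired design) of n = 233: d_min = (z_{α/2} + z_β)/√n.
z-sum = 1.960 + 0.674 = 2.634.
d_min = 2.634 / √233 = 2.634 / 15.264 = 0.173.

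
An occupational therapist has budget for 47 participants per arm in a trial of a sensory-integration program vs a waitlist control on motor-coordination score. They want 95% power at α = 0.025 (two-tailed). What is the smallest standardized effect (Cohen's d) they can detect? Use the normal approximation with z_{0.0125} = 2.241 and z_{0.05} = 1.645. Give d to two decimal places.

d_min ≈ 0.80

For two independent groups of n = 47 each: d_min = (z_{α/2} + z_β)·√(2/n).
z-sum = 2.241 + 1.645 = 3.886.
d_min = 3.886 × √(2/47) = 3.886 × 0.2063 = 0.802.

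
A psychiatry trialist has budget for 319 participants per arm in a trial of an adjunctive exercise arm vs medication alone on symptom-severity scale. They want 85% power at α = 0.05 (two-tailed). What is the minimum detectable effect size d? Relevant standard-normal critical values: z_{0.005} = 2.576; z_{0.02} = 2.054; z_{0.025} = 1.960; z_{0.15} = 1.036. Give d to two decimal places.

d_min ≈ 0.24

For two independent groups of n = 319 each: d_min = (z_{α/2} + z_β)·√(2/n).
z-sum = 1.960 + 1.036 = 2.996.
d_min = 2.996 × √(2/319) = 2.996 × 0.0792 = 0.237.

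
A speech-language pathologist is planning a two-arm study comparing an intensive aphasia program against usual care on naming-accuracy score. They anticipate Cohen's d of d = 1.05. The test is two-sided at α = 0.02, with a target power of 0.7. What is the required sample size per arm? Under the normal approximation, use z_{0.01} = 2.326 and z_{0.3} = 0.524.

n = 15 per group

For two independent groups with equal n: n = 2·((z_{α/2} + z_β) / d)².
z_{α/2} + z_β = 2.326 + 0.524 = 2.850.
n = 2 × (2.850 / 1.05)² = 2 × 2.714² = 2 × 7.37 = 14.7.
Round up to the next whole participant.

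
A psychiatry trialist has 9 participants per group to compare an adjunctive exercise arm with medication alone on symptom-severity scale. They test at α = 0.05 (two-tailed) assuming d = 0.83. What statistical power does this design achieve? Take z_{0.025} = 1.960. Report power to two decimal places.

power ≈ 0.42

For two equal groups, power = Φ(d·√(n/2) − z_{α/2}).
d·√(n/2) = 0.83 × √(9/2) = 0.83 × 2.121 = 1.761.
z_β = 1.761 − 1.960 = -0.199.
Power = Φ(-0.199) = 0.421.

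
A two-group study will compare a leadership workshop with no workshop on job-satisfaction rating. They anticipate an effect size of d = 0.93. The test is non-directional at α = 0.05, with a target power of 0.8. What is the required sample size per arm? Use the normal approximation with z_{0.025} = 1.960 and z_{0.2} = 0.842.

n = 19 per group

For two independent groups with equal n: n = 2·((z_{α/2} + z_β) / d)².
z_{α/2} + z_β = 1.960 + 0.842 = 2.802.
n = 2 × (2.802 / 0.93)² = 2 × 3.013² = 2 × 9.08 = 18.2.
Round up to the next whole participant.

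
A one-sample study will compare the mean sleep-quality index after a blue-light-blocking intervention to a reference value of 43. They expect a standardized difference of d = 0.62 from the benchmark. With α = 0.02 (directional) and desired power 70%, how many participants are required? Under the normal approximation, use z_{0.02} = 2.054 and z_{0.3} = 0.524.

n = 18

For a one-sample test: n = ((z_{α} + z_β) / d)².
z_{α} + z_β = 2.054 + 0.524 = 2.578.
n = (2.578 / 0.62)² = 4.158² = 17.29.
Round up.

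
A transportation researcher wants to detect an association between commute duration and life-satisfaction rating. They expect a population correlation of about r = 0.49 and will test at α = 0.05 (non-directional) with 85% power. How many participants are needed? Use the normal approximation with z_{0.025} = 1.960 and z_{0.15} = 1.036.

n = 35

Fisher's z: C = ½·ln((1+r)/(1−r)) = ½·ln(2.9216) = 0.5361.
n = ((z_{α/2} + z_β)/C)² + 3.
(1.960 + 1.036) / 0.5361 = 2.996 / 0.5361 = 5.589.
n = 5.589² + 3 = 31.23 + 3 = 34.2.
Round up.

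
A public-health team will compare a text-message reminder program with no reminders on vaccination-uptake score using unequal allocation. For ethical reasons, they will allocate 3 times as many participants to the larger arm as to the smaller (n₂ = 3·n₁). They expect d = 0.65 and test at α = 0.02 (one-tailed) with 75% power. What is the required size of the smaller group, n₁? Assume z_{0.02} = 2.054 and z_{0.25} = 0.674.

n₁ = 24

With allocation ratio k = n₂/n₁ = 3, Var(x̄₁−x̄₂) = σ²(1/n₁ + 1/(k·n₁)) = σ²·(k+1)/(k·n₁).
So n₁ = (1 + 1/k)·((z_{α} + z_β)/d)² = 1.333 × (2.728/0.65)².
n₁ = 1.333 × 17.61 = 23.5.
Round up: n₁ = 24, giving n₂ = 3 × 24 = 72.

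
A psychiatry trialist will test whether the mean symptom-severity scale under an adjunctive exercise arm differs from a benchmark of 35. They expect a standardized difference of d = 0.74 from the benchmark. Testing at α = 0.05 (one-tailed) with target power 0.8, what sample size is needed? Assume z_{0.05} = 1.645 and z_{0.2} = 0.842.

n = 12

For a one-sample test: n = ((z_{α} + z_β) / d)².
z_{α} + z_β = 1.645 + 0.842 = 2.487.
n = (2.487 / 0.74)² = 3.361² = 11.30.
Round up.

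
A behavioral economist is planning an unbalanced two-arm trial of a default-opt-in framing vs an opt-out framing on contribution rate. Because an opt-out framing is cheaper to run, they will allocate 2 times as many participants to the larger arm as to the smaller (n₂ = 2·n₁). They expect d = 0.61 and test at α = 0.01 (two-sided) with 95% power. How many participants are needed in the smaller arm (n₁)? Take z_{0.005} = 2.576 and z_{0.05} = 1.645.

With allocation ratio k = n₂/n₁ = 2, Var(x̄₁−x̄₂) = σ²(1/n₁ + 1/(k·n₁)) = σ²·(k+1)/(k·n₁).
So n₁ = (1 + 1/k)·((z_{α/2} + z_β)/d)² = 1.500 × (4.221/0.61)².
n₁ = 1.500 × 47.88 = 71.8.
Round up: n₁ = 72, giving n₂ = 2 × 72 = 144.

n₁ = 72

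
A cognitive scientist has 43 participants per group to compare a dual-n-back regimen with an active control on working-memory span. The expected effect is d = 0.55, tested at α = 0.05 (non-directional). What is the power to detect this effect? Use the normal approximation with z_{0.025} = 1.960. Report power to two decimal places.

power ≈ 0.72

For two equal groups, power = Φ(d·√(n/2) − z_{α/2}).
d·√(n/2) = 0.55 × √(43/2) = 0.55 × 4.637 = 2.550.
z_β = 2.550 − 1.960 = 0.590.
Power = Φ(0.590) = 0.722.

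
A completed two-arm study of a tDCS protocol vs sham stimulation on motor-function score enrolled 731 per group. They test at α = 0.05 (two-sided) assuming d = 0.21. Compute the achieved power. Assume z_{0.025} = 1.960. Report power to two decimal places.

For two equal groups, power = Φ(d·√(n/2) − z_{α/2}).
d·√(n/2) = 0.21 × √(731/2) = 0.21 × 19.118 = 4.015.
z_β = 4.015 − 1.960 = 2.055.
Power = Φ(2.055) = 0.980.

power ≈ 0.98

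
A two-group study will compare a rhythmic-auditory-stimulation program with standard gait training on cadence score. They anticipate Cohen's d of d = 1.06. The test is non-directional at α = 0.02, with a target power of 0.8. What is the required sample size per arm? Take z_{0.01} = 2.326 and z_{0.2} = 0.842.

For two independent groups with equal n: n = 2·((z_{α/2} + z_β) / d)².
z_{α/2} + z_β = 2.326 + 0.842 = 3.168.
n = 2 × (3.168 / 1.06)² = 2 × 2.989² = 2 × 8.93 = 17.9.
Round up to the next whole participant.

n = 18 per group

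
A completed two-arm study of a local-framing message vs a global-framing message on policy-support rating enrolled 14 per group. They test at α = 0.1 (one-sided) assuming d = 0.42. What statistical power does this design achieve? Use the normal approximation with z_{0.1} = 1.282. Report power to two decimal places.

For two equal groups, power = Φ(d·√(n/2) − z_{α}).
d·√(n/2) = 0.42 × √(14/2) = 0.42 × 2.646 = 1.111.
z_β = 1.111 − 1.282 = -0.171.
Power = Φ(-0.171) = 0.432.

power ≈ 0.43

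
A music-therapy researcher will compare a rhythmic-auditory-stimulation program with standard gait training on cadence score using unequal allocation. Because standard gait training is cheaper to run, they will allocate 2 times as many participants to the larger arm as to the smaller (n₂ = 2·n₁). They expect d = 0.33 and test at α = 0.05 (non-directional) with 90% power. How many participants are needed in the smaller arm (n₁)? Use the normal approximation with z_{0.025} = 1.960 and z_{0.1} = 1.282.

n₁ = 145

With allocation ratio k = n₂/n₁ = 2, Var(x̄₁−x̄₂) = σ²(1/n₁ + 1/(k·n₁)) = σ²·(k+1)/(k·n₁).
So n₁ = (1 + 1/k)·((z_{α/2} + z_β)/d)² = 1.500 × (3.242/0.33)².
n₁ = 1.500 × 96.52 = 144.8.
Round up: n₁ = 145, giving n₂ = 2 × 145 = 290.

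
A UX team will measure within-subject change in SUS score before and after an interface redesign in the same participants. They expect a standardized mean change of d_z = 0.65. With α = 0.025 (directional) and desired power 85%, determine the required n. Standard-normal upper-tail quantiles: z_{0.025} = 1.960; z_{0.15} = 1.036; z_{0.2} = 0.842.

For a paired (one-sample on differences) test: n = ((z_{α} + z_β) / d)².
z_{α} + z_β = 1.960 + 1.036 = 2.996.
n = (2.996 / 0.65)² = 4.609² = 21.25.
Round up.

n = 22 pairs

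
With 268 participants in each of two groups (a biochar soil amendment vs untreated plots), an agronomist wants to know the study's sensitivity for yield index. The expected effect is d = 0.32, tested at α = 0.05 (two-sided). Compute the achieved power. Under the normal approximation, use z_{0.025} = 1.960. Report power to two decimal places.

For two equal groups, power = Φ(d·√(n/2) − z_{α/2}).
d·√(n/2) = 0.32 × √(268/2) = 0.32 × 11.576 = 3.704.
z_β = 3.704 − 1.960 = 1.744.
Power = Φ(1.744) = 0.959.

power ≈ 0.96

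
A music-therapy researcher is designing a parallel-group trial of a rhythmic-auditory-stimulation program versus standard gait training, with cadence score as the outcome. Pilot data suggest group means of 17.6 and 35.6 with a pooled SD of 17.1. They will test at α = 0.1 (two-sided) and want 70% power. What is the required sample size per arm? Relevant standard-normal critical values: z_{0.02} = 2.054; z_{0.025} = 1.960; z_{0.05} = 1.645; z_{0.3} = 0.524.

Cohen's d = |M₁ − M₂| / SD_pooled = |17.6 − 35.6| / 17.1 = 18.0 / 17.1 = 1.053.
For two independent groups with equal n: n = 2·((z_{α/2} + z_β) / d)².
z_{α/2} + z_β = 1.645 + 0.524 = 2.169.
n = 2 × (2.169 / 1.053)² = 2 × 2.060² = 2 × 4.24 = 8.5.
Round up to the next whole participant.

n = 9 per group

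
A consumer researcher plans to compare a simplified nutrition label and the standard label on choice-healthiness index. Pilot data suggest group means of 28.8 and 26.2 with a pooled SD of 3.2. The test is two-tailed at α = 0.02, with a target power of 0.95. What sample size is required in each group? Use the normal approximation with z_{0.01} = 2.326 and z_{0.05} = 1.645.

Cohen's d = |M₁ − M₂| / SD_pooled = |28.8 − 26.2| / 3.2 = 2.6 / 3.2 = 0.813.
For two independent groups with equal n: n = 2·((z_{α/2} + z_β) / d)².
z_{α/2} + z_β = 2.326 + 1.645 = 3.971.
n = 2 × (3.971 / 0.813)² = 2 × 4.884² = 2 × 23.86 = 47.7.
Round up to the next whole participant.

n = 48 per group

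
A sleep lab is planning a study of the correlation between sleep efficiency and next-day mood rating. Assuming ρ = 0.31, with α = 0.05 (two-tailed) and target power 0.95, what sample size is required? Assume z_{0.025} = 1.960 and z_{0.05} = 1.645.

Fisher's z: C = ½·ln((1+r)/(1−r)) = ½·ln(1.8986) = 0.3205.
n = ((z_{α/2} + z_β)/C)² + 3.
(1.960 + 1.645) / 0.3205 = 3.605 / 0.3205 = 11.248.
n = 11.248² + 3 = 126.52 + 3 = 129.5.
Round up.

n = 130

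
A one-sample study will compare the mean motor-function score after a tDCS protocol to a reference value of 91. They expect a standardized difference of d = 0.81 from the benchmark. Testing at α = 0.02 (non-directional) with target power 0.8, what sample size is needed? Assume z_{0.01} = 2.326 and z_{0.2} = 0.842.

n = 16

For a one-sample test: n = ((z_{α/2} + z_β) / d)².
z_{α/2} + z_β = 2.326 + 0.842 = 3.168.
n = (3.168 / 0.81)² = 3.911² = 15.30.
Round up.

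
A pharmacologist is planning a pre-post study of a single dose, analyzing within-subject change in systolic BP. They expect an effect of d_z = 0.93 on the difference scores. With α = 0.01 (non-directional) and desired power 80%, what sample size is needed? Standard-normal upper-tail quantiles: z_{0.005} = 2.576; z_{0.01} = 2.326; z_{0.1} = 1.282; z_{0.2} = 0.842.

For a paired (one-sample on differences) test: n = ((z_{α/2} + z_β) / d)².
z_{α/2} + z_β = 2.576 + 0.842 = 3.418.
n = (3.418 / 0.93)² = 3.675² = 13.51.
Round up.

n = 14 pairs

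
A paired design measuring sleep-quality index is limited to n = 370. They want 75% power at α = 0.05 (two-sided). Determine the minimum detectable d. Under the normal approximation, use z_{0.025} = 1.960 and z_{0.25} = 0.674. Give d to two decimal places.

d_min ≈ 0.14

For a single sample (or paired design) of n = 370: d_min = (z_{α/2} + z_β)/√n.
z-sum = 1.960 + 0.674 = 2.634.
d_min = 2.634 / √370 = 2.634 / 19.235 = 0.137.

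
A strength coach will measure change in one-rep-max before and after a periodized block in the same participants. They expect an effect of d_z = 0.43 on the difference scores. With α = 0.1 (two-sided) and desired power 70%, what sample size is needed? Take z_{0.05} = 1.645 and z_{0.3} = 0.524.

For a paired (one-sample on differences) test: n = ((z_{α/2} + z_β) / d)².
z_{α/2} + z_β = 1.645 + 0.524 = 2.169.
n = (2.169 / 0.43)² = 5.044² = 25.44.
Round up.

n = 26 pairs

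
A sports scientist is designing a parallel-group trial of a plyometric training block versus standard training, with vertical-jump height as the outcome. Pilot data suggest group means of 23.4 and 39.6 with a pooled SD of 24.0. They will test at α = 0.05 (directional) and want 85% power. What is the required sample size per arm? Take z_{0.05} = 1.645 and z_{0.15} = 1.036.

n = 32 per group

Cohen's d = |M₁ − M₂| / SD_pooled = |23.4 − 39.6| / 24.0 = 16.2 / 24.0 = 0.675.
For two independent groups with equal n: n = 2·((z_{α} + z_β) / d)².
z_{α} + z_β = 1.645 + 1.036 = 2.681.
n = 2 × (2.681 / 0.675)² = 2 × 3.972² = 2 × 15.78 = 31.6.
Round up to the next whole participant.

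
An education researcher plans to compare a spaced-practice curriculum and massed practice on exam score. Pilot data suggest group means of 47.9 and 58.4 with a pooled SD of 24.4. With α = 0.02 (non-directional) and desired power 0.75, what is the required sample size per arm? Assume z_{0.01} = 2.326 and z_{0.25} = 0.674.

Cohen's d = |M₁ − M₂| / SD_pooled = |47.9 − 58.4| / 24.4 = 10.5 / 24.4 = 0.430.
For two independent groups with equal n: n = 2·((z_{α/2} + z_β) / d)².
z_{α/2} + z_β = 2.326 + 0.674 = 3.000.
n = 2 × (3.000 / 0.430)² = 2 × 6.977² = 2 × 48.67 = 97.3.
Round up to the next whole participant.

n = 98 per group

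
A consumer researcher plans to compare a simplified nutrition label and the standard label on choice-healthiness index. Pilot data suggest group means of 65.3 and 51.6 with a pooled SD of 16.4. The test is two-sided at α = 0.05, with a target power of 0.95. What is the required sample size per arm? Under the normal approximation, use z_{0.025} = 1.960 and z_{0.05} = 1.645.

n = 38 per group

Cohen's d = |M₁ − M₂| / SD_pooled = |65.3 − 51.6| / 16.4 = 13.7 / 16.4 = 0.835.
For two independent groups with equal n: n = 2·((z_{α/2} + z_β) / d)².
z_{α/2} + z_β = 1.960 + 1.645 = 3.605.
n = 2 × (3.605 / 0.835)² = 2 × 4.317² = 2 × 18.64 = 37.3.
Round up to the next whole participant.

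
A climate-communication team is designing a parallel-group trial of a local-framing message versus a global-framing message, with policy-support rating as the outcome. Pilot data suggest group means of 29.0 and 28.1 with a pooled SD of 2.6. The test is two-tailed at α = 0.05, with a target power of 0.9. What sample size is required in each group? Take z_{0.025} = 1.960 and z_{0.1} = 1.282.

n = 176 per group

Cohen's d = |M₁ − M₂| / SD_pooled = |29.0 − 28.1| / 2.6 = 0.9 / 2.6 = 0.346.
For two independent groups with equal n: n = 2·((z_{α/2} + z_β) / d)².
z_{α/2} + z_β = 1.960 + 1.282 = 3.242.
n = 2 × (3.242 / 0.346)² = 2 × 9.370² = 2 × 87.80 = 175.6.
Round up to the next whole participant.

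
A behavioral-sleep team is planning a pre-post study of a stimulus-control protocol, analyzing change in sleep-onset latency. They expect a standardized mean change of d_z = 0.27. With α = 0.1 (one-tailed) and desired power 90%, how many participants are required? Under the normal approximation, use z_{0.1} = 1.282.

n = 91 pairs

For a paired (one-sample on differences) test: n = ((z_{α} + z_β) / d)².
z_{α} + z_β = 1.282 + 1.282 = 2.564.
n = (2.564 / 0.27)² = 9.496² = 90.18.
Round up.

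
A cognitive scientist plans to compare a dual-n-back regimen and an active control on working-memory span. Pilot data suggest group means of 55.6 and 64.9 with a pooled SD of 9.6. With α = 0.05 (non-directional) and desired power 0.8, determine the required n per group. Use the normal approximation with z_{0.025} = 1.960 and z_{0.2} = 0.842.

n = 17 per group

Cohen's d = |M₁ − M₂| / SD_pooled = |55.6 − 64.9| / 9.6 = 9.3 / 9.6 = 0.969.
For two independent groups with equal n: n = 2·((z_{α/2} + z_β) / d)².
z_{α/2} + z_β = 1.960 + 0.842 = 2.802.
n = 2 × (2.802 / 0.969)² = 2 × 2.892² = 2 × 8.36 = 16.7.
Round up to the next whole participant.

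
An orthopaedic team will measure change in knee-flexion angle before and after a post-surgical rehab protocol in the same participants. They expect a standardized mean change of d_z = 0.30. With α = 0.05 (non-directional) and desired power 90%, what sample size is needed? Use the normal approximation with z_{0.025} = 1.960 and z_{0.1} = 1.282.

For a paired (one-sample on differences) test: n = ((z_{α/2} + z_β) / d)².
z_{α/2} + z_β = 1.960 + 1.282 = 3.242.
n = (3.242 / 0.30)² = 10.807² = 116.78.
Round up.

n = 117 pairs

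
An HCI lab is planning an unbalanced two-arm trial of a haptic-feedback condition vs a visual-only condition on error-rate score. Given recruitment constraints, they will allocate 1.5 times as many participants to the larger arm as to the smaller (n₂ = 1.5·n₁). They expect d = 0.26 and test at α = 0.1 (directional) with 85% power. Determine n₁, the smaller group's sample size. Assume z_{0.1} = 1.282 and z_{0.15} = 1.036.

n₁ = 133

With allocation ratio k = n₂/n₁ = 1.5, Var(x̄₁−x̄₂) = σ²(1/n₁ + 1/(k·n₁)) = σ²·(k+1)/(k·n₁).
So n₁ = (1 + 1/k)·((z_{α} + z_β)/d)² = 1.667 × (2.318/0.26)².
n₁ = 1.667 × 79.48 = 132.5.
Round up: n₁ = 133, giving n₂ = ⌈1.5 × 133⌉ = ⌈199.5⌉ = 200.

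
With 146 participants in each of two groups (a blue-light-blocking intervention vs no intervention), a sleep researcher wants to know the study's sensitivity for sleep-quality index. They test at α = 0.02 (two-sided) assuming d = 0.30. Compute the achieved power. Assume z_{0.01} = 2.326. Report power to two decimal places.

power ≈ 0.59

For two equal groups, power = Φ(d·√(n/2) − z_{α/2}).
d·√(n/2) = 0.30 × √(146/2) = 0.30 × 8.544 = 2.563.
z_β = 2.563 − 2.326 = 0.237.
Power = Φ(0.237) = 0.594.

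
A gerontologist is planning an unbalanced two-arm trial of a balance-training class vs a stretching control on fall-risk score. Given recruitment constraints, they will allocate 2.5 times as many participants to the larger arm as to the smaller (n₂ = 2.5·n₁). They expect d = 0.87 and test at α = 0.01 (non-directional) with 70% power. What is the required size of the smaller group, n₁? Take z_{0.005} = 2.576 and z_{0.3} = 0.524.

n₁ = 18

With allocation ratio k = n₂/n₁ = 2.5, Var(x̄₁−x̄₂) = σ²(1/n₁ + 1/(k·n₁)) = σ²·(k+1)/(k·n₁).
So n₁ = (1 + 1/k)·((z_{α/2} + z_β)/d)² = 1.400 × (3.100/0.87)².
n₁ = 1.400 × 12.70 = 17.8.
Round up: n₁ = 18, giving n₂ = 2.5 × 18 = 45.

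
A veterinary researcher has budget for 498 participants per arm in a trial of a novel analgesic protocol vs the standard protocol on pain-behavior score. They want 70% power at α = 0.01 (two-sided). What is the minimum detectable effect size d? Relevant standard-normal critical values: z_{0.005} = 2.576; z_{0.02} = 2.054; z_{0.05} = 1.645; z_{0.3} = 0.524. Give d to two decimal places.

d_min ≈ 0.20

For two independent groups of n = 498 each: d_min = (z_{α/2} + z_β)·√(2/n).
z-sum = 2.576 + 0.524 = 3.100.
d_min = 3.100 × √(2/498) = 3.100 × 0.0634 = 0.196.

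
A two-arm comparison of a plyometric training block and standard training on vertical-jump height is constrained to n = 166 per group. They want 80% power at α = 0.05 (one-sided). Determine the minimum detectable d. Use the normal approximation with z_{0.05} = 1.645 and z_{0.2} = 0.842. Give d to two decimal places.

For two independent groups of n = 166 each: d_min = (z_{α} + z_β)·√(2/n).
z-sum = 1.645 + 0.842 = 2.487.
d_min = 2.487 × √(2/166) = 2.487 × 0.1098 = 0.273.

d_min ≈ 0.27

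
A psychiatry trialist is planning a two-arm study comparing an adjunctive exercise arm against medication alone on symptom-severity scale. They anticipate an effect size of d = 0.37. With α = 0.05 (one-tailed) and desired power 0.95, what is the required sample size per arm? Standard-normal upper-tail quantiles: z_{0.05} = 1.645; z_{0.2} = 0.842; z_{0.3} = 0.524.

For two independent groups with equal n: n = 2·((z_{α} + z_β) / d)².
z_{α} + z_β = 1.645 + 1.645 = 3.290.
n = 2 × (3.290 / 0.37)² = 2 × 8.892² = 2 × 79.07 = 158.1.
Round up to the next whole participant.

n = 159 per group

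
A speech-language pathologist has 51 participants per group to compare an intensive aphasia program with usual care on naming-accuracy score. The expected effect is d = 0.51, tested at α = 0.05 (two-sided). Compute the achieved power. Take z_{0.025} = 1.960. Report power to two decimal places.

For two equal groups, power = Φ(d·√(n/2) − z_{α/2}).
d·√(n/2) = 0.51 × √(51/2) = 0.51 × 5.050 = 2.575.
z_β = 2.575 − 1.960 = 0.615.
Power = Φ(0.615) = 0.731.

power ≈ 0.73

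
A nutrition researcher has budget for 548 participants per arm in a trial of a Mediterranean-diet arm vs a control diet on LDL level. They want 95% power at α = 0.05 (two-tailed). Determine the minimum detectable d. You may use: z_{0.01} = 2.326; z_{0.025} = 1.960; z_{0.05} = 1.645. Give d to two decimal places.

d_min ≈ 0.22

For two independent groups of n = 548 each: d_min = (z_{α/2} + z_β)·√(2/n).
z-sum = 1.960 + 1.645 = 3.605.
d_min = 3.605 × √(2/548) = 3.605 × 0.0604 = 0.218.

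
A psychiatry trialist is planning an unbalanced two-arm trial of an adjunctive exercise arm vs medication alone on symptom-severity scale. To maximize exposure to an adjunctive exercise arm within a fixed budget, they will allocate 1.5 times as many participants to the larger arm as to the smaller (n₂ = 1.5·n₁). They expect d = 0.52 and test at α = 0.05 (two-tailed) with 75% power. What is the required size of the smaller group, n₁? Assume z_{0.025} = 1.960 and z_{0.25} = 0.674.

With allocation ratio k = n₂/n₁ = 1.5, Var(x̄₁−x̄₂) = σ²(1/n₁ + 1/(k·n₁)) = σ²·(k+1)/(k·n₁).
So n₁ = (1 + 1/k)·((z_{α/2} + z_β)/d)² = 1.667 × (2.634/0.52)².
n₁ = 1.667 × 25.66 = 42.8.
Round up: n₁ = 43, giving n₂ = ⌈1.5 × 43⌉ = ⌈64.5⌉ = 65.

n₁ = 43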